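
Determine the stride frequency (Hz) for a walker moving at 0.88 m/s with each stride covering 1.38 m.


f = v / stride_length
f = 0.88 / 1.38
f = 0.6377


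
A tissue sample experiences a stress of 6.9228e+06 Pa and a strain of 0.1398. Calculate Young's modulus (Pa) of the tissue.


E = stress / strain
E = 6.9228e+06 / 0.1398
E = 4.9519e+07


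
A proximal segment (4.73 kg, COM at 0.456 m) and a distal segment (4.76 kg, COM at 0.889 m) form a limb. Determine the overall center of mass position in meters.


COM = (m1*x1 + m2*x2) / (m1 + m2)
COM = (4.73*0.456 + 4.76*0.889) / (4.73 + 4.76)
Numerator = 6.3885
Denominator = 9.4900
COM = 0.6732


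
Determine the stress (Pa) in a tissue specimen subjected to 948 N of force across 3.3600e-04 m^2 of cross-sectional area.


stress = F / A
stress = 948 / 3.3600e-04
stress = 2.8214e+06


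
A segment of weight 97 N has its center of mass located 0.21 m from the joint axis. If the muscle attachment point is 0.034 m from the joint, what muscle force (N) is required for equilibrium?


F_muscle = W * d_load / d_muscle
F_muscle = 97 * 0.21 / 0.034
Numerator = 20.3700
F_muscle = 599.1176


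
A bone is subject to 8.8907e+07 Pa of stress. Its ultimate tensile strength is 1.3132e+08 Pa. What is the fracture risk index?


FRI = applied / ultimate
FRI = 8.8907e+07 / 1.3132e+08
FRI = 0.6770


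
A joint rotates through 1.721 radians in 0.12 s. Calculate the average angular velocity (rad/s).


omega = delta_theta / delta_t
omega = 1.721 / 0.12
omega = 14.3417


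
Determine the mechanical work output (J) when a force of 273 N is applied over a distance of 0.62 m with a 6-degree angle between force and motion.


W = F * d * cos(theta)
theta = 6 deg = 0.1047 rad
cos(theta) = 0.9945
W = 273 * 0.62 * 0.9945
W = 168.3328


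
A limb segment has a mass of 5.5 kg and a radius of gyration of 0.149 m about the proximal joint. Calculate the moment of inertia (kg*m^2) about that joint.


I = m * k^2
I = 5.5 * 0.149^2
k^2 = 0.0222
I = 0.1221


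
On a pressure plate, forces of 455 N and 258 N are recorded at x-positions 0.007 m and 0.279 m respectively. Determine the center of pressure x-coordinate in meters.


COP_x = (F1*x1 + F2*x2) / (F1 + F2)
COP_x = (455*0.007 + 258*0.279) / (455 + 258)
Numerator = 75.1670
Denominator = 713
COP_x = 0.1054


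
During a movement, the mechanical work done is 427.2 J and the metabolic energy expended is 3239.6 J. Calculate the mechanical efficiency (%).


eta = (W_mech / E_meta) * 100
eta = (427.2 / 3239.6) * 100
ratio = 0.1319
eta = 13.1868


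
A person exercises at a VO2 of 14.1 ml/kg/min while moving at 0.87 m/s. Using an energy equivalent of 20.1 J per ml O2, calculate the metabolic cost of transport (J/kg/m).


Power per kg = VO2 * 20.1 / 60
Power per kg = 14.1 * 20.1 / 60 = 4.7235 W/kg
Cost = power_per_kg / speed
Cost = 4.7235 / 0.87
Cost = 5.4293


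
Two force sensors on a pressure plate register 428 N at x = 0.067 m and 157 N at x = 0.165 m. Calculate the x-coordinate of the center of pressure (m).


COP_x = (F1*x1 + F2*x2) / (F1 + F2)
COP_x = (428*0.067 + 157*0.165) / (428 + 157)
Numerator = 54.5810
Denominator = 585
COP_x = 0.0933


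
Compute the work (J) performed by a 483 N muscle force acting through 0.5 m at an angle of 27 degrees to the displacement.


W = F * d * cos(theta)
theta = 27 deg = 0.4712 rad
cos(theta) = 0.8910
W = 483 * 0.5 * 0.8910
W = 215.1781


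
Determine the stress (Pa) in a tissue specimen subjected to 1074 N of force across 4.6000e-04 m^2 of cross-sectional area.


stress = F / A
stress = 1074 / 4.6000e-04
stress = 2.3348e+06


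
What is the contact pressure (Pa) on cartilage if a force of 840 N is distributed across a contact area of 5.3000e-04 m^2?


P = F / A
P = 840 / 5.3000e-04
P = 1.5849e+06


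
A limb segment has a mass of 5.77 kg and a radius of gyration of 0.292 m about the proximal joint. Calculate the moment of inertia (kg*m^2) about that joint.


I = m * k^2
I = 5.77 * 0.292^2
k^2 = 0.0853
I = 0.4920


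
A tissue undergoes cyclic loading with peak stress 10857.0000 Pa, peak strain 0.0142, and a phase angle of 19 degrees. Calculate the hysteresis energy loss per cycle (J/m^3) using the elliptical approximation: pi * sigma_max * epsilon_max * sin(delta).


E_loss = pi * sigma_max * epsilon_max * sin(delta)
delta = 19 deg = 0.3316 rad
sin(delta) = 0.3256
E_loss = pi * 10857.0000 * 0.0142 * 0.3256
E_loss = 157.6849


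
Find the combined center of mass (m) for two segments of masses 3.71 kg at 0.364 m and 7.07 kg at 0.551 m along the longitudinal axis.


COM = (m1*x1 + m2*x2) / (m1 + m2)
COM = (3.71*0.364 + 7.07*0.551) / (3.71 + 7.07)
Numerator = 5.2460
Denominator = 10.7800
COM = 0.4866


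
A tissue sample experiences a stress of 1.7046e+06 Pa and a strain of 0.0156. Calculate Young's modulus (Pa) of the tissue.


E = stress / strain
E = 1.7046e+06 / 0.0156
E = 1.0927e+08


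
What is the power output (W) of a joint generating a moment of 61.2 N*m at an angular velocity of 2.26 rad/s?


P = M * omega
P = 61.2 * 2.26
P = 138.3120


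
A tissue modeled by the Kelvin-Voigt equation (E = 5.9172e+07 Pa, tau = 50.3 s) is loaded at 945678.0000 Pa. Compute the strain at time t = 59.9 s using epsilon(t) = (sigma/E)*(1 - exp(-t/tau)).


epsilon(t) = (sigma/E) * (1 - exp(-t/tau))
sigma/E = 945678.0000 / 5.9172e+07 = 0.0160
exp(-t/tau) = exp(-59.9 / 50.3) = 0.3040
epsilon = 0.0160 * (1 - 0.3040)
epsilon = 0.0111


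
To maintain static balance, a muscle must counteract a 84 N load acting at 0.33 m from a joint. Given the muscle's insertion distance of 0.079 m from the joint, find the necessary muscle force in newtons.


F_muscle = W * d_load / d_muscle
F_muscle = 84 * 0.33 / 0.079
Numerator = 27.7200
F_muscle = 350.8861


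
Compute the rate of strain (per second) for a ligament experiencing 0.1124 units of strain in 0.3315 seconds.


strain_rate = delta_strain / delta_t
strain_rate = 0.1124 / 0.3315
strain_rate = 0.3391


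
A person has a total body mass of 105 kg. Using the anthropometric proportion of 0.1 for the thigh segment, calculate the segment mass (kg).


m_segment = body_mass * fraction
m_segment = 105 * 0.1
m_segment = 10.5000


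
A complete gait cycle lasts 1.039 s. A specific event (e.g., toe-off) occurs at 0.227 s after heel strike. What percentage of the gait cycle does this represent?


pct = (event_time / cycle_time) * 100
pct = (0.227 / 1.039) * 100
ratio = 0.2185
pct = 21.8479


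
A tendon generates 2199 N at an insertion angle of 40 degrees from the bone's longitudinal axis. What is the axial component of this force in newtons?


F_eff = F_tendon * cos(theta)
theta = 40 deg = 0.6981 rad
cos(theta) = 0.7660
F_eff = 2199 * 0.7660
F_eff = 1684.5317


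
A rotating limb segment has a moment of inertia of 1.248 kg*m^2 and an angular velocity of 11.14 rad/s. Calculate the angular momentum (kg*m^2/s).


L = I * omega
L = 1.248 * 11.14
L = 13.9027


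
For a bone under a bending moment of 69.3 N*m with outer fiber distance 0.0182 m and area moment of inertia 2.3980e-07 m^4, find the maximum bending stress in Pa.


sigma = M * c / I
sigma = 69.3 * 0.0182 / 2.3980e-07
M * c = 1.2613
sigma = 5.2596e+06


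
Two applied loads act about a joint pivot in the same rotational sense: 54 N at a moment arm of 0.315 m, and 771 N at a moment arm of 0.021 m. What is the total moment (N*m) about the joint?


M = F1 * d1 + F2 * d2
M = 54 * 0.315 + 771 * 0.021
M = 17.0100 + 16.1910
M = 33.2010


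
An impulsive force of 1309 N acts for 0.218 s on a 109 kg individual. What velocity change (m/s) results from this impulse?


J = F * dt = 1309 * 0.218 = 285.3620 N*s
delta_v = J / m
delta_v = 285.3620 / 109
delta_v = 2.6180


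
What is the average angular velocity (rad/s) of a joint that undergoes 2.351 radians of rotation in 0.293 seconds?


omega = delta_theta / delta_t
omega = 2.351 / 0.293
omega = 8.0239


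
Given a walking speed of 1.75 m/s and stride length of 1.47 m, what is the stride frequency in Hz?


f = v / stride_length
f = 1.75 / 1.47
f = 1.1905


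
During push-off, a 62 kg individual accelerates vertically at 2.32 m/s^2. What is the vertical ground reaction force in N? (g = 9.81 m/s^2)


GRF = m * (g + a)
GRF = 62 * (9.81 + 2.32)
GRF = 62 * 12.1300
GRF = 752.0600


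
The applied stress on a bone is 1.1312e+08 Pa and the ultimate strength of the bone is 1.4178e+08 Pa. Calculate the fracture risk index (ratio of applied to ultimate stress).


FRI = applied / ultimate
FRI = 1.1312e+08 / 1.4178e+08
FRI = 0.7979


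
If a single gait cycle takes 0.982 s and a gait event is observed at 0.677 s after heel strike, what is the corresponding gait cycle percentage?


pct = (event_time / cycle_time) * 100
pct = (0.677 / 0.982) * 100
ratio = 0.6894
pct = 68.9409


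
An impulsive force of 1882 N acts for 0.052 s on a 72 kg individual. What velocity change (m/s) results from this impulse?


J = F * dt = 1882 * 0.052 = 97.8640 N*s
delta_v = J / m
delta_v = 97.8640 / 72
delta_v = 1.3592


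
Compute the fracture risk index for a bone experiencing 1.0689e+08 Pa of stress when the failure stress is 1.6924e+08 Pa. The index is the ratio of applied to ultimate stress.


FRI = applied / ultimate
FRI = 1.0689e+08 / 1.6924e+08
FRI = 0.6316


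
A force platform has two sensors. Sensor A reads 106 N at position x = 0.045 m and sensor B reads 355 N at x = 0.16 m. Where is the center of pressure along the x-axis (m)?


COP_x = (F1*x1 + F2*x2) / (F1 + F2)
COP_x = (106*0.045 + 355*0.16) / (106 + 355)
Numerator = 61.5700
Denominator = 461
COP_x = 0.1336


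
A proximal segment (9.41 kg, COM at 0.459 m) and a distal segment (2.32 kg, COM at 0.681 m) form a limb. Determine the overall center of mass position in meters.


COM = (m1*x1 + m2*x2) / (m1 + m2)
COM = (9.41*0.459 + 2.32*0.681) / (9.41 + 2.32)
Numerator = 5.8991
Denominator = 11.7300
COM = 0.5029


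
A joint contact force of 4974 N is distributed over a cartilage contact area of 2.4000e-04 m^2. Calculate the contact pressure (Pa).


P = F / A
P = 4974 / 2.4000e-04
P = 2.0725e+07


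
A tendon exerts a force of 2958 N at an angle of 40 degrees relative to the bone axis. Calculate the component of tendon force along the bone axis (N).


F_eff = F_tendon * cos(theta)
theta = 40 deg = 0.6981 rad
cos(theta) = 0.7660
F_eff = 2958 * 0.7660
F_eff = 2265.9595


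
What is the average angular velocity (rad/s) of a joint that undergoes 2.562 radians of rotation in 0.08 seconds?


omega = delta_theta / delta_t
omega = 2.562 / 0.08
omega = 32.0250


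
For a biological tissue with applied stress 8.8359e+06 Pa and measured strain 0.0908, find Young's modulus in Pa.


E = stress / strain
E = 8.8359e+06 / 0.0908
E = 9.7312e+07


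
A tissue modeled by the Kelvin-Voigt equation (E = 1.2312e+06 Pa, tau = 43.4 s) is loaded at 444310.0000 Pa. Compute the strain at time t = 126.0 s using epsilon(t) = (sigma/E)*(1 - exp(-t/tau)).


epsilon(t) = (sigma/E) * (1 - exp(-t/tau))
sigma/E = 444310.0000 / 1.2312e+06 = 0.3609
exp(-t/tau) = exp(-126.0 / 43.4) = 0.0548
epsilon = 0.3609 * (1 - 0.0548)
epsilon = 0.3411


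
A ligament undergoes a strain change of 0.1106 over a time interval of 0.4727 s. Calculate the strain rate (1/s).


strain_rate = delta_strain / delta_t
strain_rate = 0.1106 / 0.4727
strain_rate = 0.2340


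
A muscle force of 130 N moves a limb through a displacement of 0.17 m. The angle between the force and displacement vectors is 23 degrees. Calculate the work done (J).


W = F * d * cos(theta)
theta = 23 deg = 0.4014 rad
cos(theta) = 0.9205
W = 130 * 0.17 * 0.9205
W = 20.3432


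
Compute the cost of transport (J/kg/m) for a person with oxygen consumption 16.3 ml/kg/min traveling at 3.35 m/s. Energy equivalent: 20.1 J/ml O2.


Power per kg = VO2 * 20.1 / 60
Power per kg = 16.3 * 20.1 / 60 = 5.4605 W/kg
Cost = power_per_kg / speed
Cost = 5.4605 / 3.35
Cost = 1.6300


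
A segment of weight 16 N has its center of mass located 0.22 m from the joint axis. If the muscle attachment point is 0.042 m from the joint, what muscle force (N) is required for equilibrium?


F_muscle = W * d_load / d_muscle
F_muscle = 16 * 0.22 / 0.042
Numerator = 3.5200
F_muscle = 83.8095


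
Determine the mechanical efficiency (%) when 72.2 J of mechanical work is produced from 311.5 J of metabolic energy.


eta = (W_mech / E_meta) * 100
eta = (72.2 / 311.5) * 100
ratio = 0.2318
eta = 23.1782


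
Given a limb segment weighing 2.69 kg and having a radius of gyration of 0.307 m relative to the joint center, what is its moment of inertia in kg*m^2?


I = m * k^2
I = 2.69 * 0.307^2
k^2 = 0.0942
I = 0.2535


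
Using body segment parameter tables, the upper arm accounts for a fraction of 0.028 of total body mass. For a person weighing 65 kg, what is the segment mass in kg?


m_segment = body_mass * fraction
m_segment = 65 * 0.028
m_segment = 1.8200


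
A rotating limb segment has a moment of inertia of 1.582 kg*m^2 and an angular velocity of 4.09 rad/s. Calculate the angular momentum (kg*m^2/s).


L = I * omega
L = 1.582 * 4.09
L = 6.4704


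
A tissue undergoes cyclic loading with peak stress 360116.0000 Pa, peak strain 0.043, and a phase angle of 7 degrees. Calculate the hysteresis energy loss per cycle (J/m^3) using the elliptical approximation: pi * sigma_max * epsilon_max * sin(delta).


E_loss = pi * sigma_max * epsilon_max * sin(delta)
delta = 7 deg = 0.1222 rad
sin(delta) = 0.1219
E_loss = pi * 360116.0000 * 0.043 * 0.1219
E_loss = 5928.6419


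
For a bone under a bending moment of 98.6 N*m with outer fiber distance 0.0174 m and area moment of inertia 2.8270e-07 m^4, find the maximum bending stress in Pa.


sigma = M * c / I
sigma = 98.6 * 0.0174 / 2.8270e-07
M * c = 1.7156
sigma = 6.0688e+06


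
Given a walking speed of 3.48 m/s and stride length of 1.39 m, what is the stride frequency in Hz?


f = v / stride_length
f = 3.48 / 1.39
f = 2.5036


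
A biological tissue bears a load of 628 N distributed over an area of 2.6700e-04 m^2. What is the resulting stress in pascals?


stress = F / A
stress = 628 / 2.6700e-04
stress = 2.3521e+06


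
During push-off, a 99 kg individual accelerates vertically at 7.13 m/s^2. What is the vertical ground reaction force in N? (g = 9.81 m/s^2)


GRF = m * (g + a)
GRF = 99 * (9.81 + 7.13)
GRF = 99 * 16.9400
GRF = 1677.0600


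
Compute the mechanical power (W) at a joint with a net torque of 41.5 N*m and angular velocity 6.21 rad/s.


P = M * omega
P = 41.5 * 6.21
P = 257.7150


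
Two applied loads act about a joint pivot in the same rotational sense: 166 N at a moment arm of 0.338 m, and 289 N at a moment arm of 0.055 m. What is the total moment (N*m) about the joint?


M = F1 * d1 + F2 * d2
M = 166 * 0.338 + 289 * 0.055
M = 56.1080 + 15.8950
M = 72.0030


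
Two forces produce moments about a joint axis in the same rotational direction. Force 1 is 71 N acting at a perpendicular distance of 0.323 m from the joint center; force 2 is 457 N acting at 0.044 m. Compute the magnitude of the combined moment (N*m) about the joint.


M = F1 * d1 + F2 * d2
M = 71 * 0.323 + 457 * 0.044
M = 22.9330 + 20.1080
M = 43.0410


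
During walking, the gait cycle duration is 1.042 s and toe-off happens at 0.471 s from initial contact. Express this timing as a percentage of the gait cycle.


pct = (event_time / cycle_time) * 100
pct = (0.471 / 1.042) * 100
ratio = 0.4520
pct = 45.2015


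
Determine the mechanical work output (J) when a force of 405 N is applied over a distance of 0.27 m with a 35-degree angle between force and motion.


W = F * d * cos(theta)
theta = 35 deg = 0.6109 rad
cos(theta) = 0.8192
W = 405 * 0.27 * 0.8192
W = 89.5743


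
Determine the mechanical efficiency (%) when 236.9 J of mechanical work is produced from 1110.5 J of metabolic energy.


eta = (W_mech / E_meta) * 100
eta = (236.9 / 1110.5) * 100
ratio = 0.2133
eta = 21.3327


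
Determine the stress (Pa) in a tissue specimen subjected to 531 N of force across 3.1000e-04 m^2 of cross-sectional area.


stress = F / A
stress = 531 / 3.1000e-04
stress = 1.7129e+06


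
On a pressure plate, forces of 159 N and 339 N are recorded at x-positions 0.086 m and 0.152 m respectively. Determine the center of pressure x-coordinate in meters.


COP_x = (F1*x1 + F2*x2) / (F1 + F2)
COP_x = (159*0.086 + 339*0.152) / (159 + 339)
Numerator = 65.2020
Denominator = 498
COP_x = 0.1309


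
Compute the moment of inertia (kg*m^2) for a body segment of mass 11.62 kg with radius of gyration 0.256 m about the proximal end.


I = m * k^2
I = 11.62 * 0.256^2
k^2 = 0.0655
I = 0.7615


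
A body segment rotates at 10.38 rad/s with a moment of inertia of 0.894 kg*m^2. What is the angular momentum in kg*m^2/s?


L = I * omega
L = 0.894 * 10.38
L = 9.2797


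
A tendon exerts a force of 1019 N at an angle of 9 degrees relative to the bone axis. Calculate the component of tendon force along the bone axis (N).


F_eff = F_tendon * cos(theta)
theta = 9 deg = 0.1571 rad
cos(theta) = 0.9877
F_eff = 1019 * 0.9877
F_eff = 1006.4544


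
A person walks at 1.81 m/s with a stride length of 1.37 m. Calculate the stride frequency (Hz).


f = v / stride_length
f = 1.81 / 1.37
f = 1.3212


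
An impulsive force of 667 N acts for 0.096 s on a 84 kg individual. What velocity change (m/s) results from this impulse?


J = F * dt = 667 * 0.096 = 64.0320 N*s
delta_v = J / m
delta_v = 64.0320 / 84
delta_v = 0.7623


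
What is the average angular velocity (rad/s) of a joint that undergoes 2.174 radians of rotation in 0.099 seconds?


omega = delta_theta / delta_t
omega = 2.174 / 0.099
omega = 21.9596


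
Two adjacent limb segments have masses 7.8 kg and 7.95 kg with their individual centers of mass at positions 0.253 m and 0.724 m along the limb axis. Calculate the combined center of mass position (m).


COM = (m1*x1 + m2*x2) / (m1 + m2)
COM = (7.8*0.253 + 7.95*0.724) / (7.8 + 7.95)
Numerator = 7.7292
Denominator = 15.7500
COM = 0.4907


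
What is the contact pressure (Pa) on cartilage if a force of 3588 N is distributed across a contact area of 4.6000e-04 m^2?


P = F / A
P = 3588 / 4.6000e-04
P = 7.8000e+06


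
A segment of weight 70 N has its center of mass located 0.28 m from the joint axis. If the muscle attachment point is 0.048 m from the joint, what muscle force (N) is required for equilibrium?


F_muscle = W * d_load / d_muscle
F_muscle = 70 * 0.28 / 0.048
Numerator = 19.6000
F_muscle = 408.3333


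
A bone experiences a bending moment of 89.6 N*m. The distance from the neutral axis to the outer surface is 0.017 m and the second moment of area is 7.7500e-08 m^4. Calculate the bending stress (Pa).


sigma = M * c / I
sigma = 89.6 * 0.017 / 7.7500e-08
M * c = 1.5232
sigma = 1.9654e+07


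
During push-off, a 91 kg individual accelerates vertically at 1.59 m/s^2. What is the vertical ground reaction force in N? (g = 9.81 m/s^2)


GRF = m * (g + a)
GRF = 91 * (9.81 + 1.59)
GRF = 91 * 11.4000
GRF = 1037.4000


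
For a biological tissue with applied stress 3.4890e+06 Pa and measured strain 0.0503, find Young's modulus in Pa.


E = stress / strain
E = 3.4890e+06 / 0.0503
E = 6.9364e+07


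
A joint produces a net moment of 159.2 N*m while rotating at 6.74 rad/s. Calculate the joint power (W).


P = M * omega
P = 159.2 * 6.74
P = 1073.0080


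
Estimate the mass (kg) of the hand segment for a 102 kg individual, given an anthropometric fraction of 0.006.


m_segment = body_mass * fraction
m_segment = 102 * 0.006
m_segment = 0.6120


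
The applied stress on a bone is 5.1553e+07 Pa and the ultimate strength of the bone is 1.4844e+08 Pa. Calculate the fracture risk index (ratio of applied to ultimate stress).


FRI = applied / ultimate
FRI = 5.1553e+07 / 1.4844e+08
FRI = 0.3473


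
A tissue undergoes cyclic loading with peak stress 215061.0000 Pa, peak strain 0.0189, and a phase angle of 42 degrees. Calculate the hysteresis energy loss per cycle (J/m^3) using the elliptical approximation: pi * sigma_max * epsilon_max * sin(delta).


E_loss = pi * sigma_max * epsilon_max * sin(delta)
delta = 42 deg = 0.7330 rad
sin(delta) = 0.6691
E_loss = pi * 215061.0000 * 0.0189 * 0.6691
E_loss = 8544.4524


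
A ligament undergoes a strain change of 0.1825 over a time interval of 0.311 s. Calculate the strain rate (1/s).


strain_rate = delta_strain / delta_t
strain_rate = 0.1825 / 0.311
strain_rate = 0.5868


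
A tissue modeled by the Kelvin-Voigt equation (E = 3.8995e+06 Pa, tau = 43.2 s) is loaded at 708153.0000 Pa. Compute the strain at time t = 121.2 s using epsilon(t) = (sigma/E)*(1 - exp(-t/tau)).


epsilon(t) = (sigma/E) * (1 - exp(-t/tau))
sigma/E = 708153.0000 / 3.8995e+06 = 0.1816
exp(-t/tau) = exp(-121.2 / 43.2) = 0.0605
epsilon = 0.1816 * (1 - 0.0605)
epsilon = 0.1706


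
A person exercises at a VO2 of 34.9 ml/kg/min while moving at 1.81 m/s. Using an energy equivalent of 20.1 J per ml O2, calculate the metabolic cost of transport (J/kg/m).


Power per kg = VO2 * 20.1 / 60
Power per kg = 34.9 * 20.1 / 60 = 11.6915 W/kg
Cost = power_per_kg / speed
Cost = 11.6915 / 1.81
Cost = 6.4594


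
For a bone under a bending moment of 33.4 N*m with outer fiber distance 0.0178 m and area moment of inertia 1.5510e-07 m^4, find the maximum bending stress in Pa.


sigma = M * c / I
sigma = 33.4 * 0.0178 / 1.5510e-07
M * c = 0.5945
sigma = 3.8331e+06


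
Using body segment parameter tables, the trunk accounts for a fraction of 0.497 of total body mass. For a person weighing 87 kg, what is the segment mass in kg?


m_segment = body_mass * fraction
m_segment = 87 * 0.497
m_segment = 43.2390


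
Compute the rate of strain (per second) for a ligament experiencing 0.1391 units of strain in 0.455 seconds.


strain_rate = delta_strain / delta_t
strain_rate = 0.1391 / 0.455
strain_rate = 0.3057


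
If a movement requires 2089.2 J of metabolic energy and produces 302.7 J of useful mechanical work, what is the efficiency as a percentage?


eta = (W_mech / E_meta) * 100
eta = (302.7 / 2089.2) * 100
ratio = 0.1449
eta = 14.4888


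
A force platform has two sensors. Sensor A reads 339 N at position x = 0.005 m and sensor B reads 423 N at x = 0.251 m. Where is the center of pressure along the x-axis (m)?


COP_x = (F1*x1 + F2*x2) / (F1 + F2)
COP_x = (339*0.005 + 423*0.251) / (339 + 423)
Numerator = 107.8680
Denominator = 762
COP_x = 0.1416


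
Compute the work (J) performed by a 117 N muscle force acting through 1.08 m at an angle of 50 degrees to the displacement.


W = F * d * cos(theta)
theta = 50 deg = 0.8727 rad
cos(theta) = 0.6428
W = 117 * 1.08 * 0.6428
W = 81.2226


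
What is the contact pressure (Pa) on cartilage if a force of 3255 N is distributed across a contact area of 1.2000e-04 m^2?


P = F / A
P = 3255 / 1.2000e-04
P = 2.7125e+07


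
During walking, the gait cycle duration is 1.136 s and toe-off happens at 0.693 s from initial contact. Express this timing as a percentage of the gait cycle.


pct = (event_time / cycle_time) * 100
pct = (0.693 / 1.136) * 100
ratio = 0.6100
pct = 61.0035


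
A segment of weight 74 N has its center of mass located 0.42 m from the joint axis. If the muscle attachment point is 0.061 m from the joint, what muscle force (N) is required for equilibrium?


F_muscle = W * d_load / d_muscle
F_muscle = 74 * 0.42 / 0.061
Numerator = 31.0800
F_muscle = 509.5082


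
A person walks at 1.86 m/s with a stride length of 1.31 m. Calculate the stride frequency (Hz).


f = v / stride_length
f = 1.86 / 1.31
f = 1.4198


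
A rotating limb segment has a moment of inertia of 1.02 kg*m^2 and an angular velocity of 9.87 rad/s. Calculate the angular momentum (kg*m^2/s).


L = I * omega
L = 1.02 * 9.87
L = 10.0674


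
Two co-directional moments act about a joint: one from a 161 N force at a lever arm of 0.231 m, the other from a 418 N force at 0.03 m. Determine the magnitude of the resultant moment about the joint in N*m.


M = F1 * d1 + F2 * d2
M = 161 * 0.231 + 418 * 0.03
M = 37.1910 + 12.5400
M = 49.7310


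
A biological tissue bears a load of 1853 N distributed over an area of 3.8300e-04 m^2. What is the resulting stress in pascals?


stress = F / A
stress = 1853 / 3.8300e-04
stress = 4.8381e+06


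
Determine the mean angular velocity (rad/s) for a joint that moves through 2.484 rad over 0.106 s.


omega = delta_theta / delta_t
omega = 2.484 / 0.106
omega = 23.4340


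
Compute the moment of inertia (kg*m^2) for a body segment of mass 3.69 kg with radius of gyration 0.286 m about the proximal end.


I = m * k^2
I = 3.69 * 0.286^2
k^2 = 0.0818
I = 0.3018


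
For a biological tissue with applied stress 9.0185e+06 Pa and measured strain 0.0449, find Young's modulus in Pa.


E = stress / strain
E = 9.0185e+06 / 0.0449
E = 2.0086e+08


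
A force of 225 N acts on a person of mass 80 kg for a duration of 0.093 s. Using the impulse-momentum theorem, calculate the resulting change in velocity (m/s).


J = F * dt = 225 * 0.093 = 20.9250 N*s
delta_v = J / m
delta_v = 20.9250 / 80
delta_v = 0.2616


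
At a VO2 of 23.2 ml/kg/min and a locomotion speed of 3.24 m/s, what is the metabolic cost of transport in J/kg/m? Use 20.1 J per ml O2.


Power per kg = VO2 * 20.1 / 60
Power per kg = 23.2 * 20.1 / 60 = 7.7720 W/kg
Cost = power_per_kg / speed
Cost = 7.7720 / 3.24
Cost = 2.3988


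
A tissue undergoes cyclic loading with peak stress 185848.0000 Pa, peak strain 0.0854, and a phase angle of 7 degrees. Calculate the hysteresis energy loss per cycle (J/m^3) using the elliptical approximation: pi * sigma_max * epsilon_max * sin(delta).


E_loss = pi * sigma_max * epsilon_max * sin(delta)
delta = 7 deg = 0.1222 rad
sin(delta) = 0.1219
E_loss = pi * 185848.0000 * 0.0854 * 0.1219
E_loss = 6076.5924


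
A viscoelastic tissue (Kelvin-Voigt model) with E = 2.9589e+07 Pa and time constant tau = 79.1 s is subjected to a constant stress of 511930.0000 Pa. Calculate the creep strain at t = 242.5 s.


epsilon(t) = (sigma/E) * (1 - exp(-t/tau))
sigma/E = 511930.0000 / 2.9589e+07 = 0.0173
exp(-t/tau) = exp(-242.5 / 79.1) = 0.0466
epsilon = 0.0173 * (1 - 0.0466)
epsilon = 0.0165


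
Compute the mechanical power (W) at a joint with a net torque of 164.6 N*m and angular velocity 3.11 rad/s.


P = M * omega
P = 164.6 * 3.11
P = 511.9060


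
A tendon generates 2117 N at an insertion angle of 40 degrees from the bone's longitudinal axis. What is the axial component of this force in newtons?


F_eff = F_tendon * cos(theta)
theta = 40 deg = 0.6981 rad
cos(theta) = 0.7660
F_eff = 2117 * 0.7660
F_eff = 1621.7161


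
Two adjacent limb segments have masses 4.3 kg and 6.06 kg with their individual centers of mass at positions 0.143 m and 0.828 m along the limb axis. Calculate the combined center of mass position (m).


COM = (m1*x1 + m2*x2) / (m1 + m2)
COM = (4.3*0.143 + 6.06*0.828) / (4.3 + 6.06)
Numerator = 5.6326
Denominator = 10.3600
COM = 0.5437


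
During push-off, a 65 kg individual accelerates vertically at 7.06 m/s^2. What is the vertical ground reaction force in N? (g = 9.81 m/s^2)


GRF = m * (g + a)
GRF = 65 * (9.81 + 7.06)
GRF = 65 * 16.8700
GRF = 1096.5500


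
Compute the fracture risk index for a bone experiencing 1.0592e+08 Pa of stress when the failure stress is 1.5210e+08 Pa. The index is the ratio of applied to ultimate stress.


FRI = applied / ultimate
FRI = 1.0592e+08 / 1.5210e+08
FRI = 0.6964


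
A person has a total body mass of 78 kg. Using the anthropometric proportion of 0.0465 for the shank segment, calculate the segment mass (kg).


m_segment = body_mass * fraction
m_segment = 78 * 0.0465
m_segment = 3.6270


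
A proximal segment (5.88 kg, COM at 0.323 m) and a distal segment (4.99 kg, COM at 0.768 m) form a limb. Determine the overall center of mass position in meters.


COM = (m1*x1 + m2*x2) / (m1 + m2)
COM = (5.88*0.323 + 4.99*0.768) / (5.88 + 4.99)
Numerator = 5.7316
Denominator = 10.8700
COM = 0.5273


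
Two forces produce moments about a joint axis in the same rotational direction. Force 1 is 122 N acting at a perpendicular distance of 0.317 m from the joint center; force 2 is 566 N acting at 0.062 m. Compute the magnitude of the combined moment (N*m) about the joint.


M = F1 * d1 + F2 * d2
M = 122 * 0.317 + 566 * 0.062
M = 38.6740 + 35.0920
M = 73.7660


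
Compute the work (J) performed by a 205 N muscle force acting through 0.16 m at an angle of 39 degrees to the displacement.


W = F * d * cos(theta)
theta = 39 deg = 0.6807 rad
cos(theta) = 0.7771
W = 205 * 0.16 * 0.7771
W = 25.4904


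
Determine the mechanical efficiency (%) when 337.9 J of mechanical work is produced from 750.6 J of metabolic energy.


eta = (W_mech / E_meta) * 100
eta = (337.9 / 750.6) * 100
ratio = 0.4502
eta = 45.0173


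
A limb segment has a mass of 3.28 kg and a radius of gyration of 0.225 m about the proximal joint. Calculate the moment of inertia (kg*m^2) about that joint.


I = m * k^2
I = 3.28 * 0.225^2
k^2 = 0.0506
I = 0.1661


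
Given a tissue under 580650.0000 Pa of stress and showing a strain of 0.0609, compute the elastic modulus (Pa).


E = stress / strain
E = 580650.0000 / 0.0609
E = 9.5345e+06


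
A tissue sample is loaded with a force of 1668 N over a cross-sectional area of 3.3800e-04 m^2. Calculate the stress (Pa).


stress = F / A
stress = 1668 / 3.3800e-04
stress = 4.9349e+06


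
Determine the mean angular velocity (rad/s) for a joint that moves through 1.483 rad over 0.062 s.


omega = delta_theta / delta_t
omega = 1.483 / 0.062
omega = 23.9194


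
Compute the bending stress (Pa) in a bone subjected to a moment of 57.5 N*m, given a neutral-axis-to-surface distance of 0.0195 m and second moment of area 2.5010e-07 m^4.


sigma = M * c / I
sigma = 57.5 * 0.0195 / 2.5010e-07
M * c = 1.1213
sigma = 4.4832e+06


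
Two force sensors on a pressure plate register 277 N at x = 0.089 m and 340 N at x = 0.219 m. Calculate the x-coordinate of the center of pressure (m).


COP_x = (F1*x1 + F2*x2) / (F1 + F2)
COP_x = (277*0.089 + 340*0.219) / (277 + 340)
Numerator = 99.1130
Denominator = 617
COP_x = 0.1606


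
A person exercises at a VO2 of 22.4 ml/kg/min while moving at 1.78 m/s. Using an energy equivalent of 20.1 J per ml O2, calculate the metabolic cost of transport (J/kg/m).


Power per kg = VO2 * 20.1 / 60
Power per kg = 22.4 * 20.1 / 60 = 7.5040 W/kg
Cost = power_per_kg / speed
Cost = 7.5040 / 1.78
Cost = 4.2157


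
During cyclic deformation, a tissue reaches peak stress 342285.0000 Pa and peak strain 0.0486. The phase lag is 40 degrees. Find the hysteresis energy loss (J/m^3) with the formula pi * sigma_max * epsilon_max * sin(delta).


E_loss = pi * sigma_max * epsilon_max * sin(delta)
delta = 40 deg = 0.6981 rad
sin(delta) = 0.6428
E_loss = pi * 342285.0000 * 0.0486 * 0.6428
E_loss = 33592.4366


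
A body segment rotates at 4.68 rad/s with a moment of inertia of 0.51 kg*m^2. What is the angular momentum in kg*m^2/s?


L = I * omega
L = 0.51 * 4.68
L = 2.3868


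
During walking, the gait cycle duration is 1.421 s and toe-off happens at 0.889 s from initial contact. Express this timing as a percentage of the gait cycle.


pct = (event_time / cycle_time) * 100
pct = (0.889 / 1.421) * 100
ratio = 0.6256
pct = 62.5616


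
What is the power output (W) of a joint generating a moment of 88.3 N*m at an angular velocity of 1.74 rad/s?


P = M * omega
P = 88.3 * 1.74
P = 153.6420


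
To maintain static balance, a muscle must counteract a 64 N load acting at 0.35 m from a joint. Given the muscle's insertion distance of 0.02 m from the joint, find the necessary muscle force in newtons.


F_muscle = W * d_load / d_muscle
F_muscle = 64 * 0.35 / 0.02
Numerator = 22.4000
F_muscle = 1120.0000


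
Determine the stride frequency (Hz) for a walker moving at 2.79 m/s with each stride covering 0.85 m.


f = v / stride_length
f = 2.79 / 0.85
f = 3.2824


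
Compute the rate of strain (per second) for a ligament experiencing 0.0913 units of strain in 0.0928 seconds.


strain_rate = delta_strain / delta_t
strain_rate = 0.0913 / 0.0928
strain_rate = 0.9838


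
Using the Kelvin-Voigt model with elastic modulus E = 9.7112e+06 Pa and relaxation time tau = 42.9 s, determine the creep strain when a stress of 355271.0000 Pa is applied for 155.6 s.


epsilon(t) = (sigma/E) * (1 - exp(-t/tau))
sigma/E = 355271.0000 / 9.7112e+06 = 0.0366
exp(-t/tau) = exp(-155.6 / 42.9) = 0.0266
epsilon = 0.0366 * (1 - 0.0266)
epsilon = 0.0356


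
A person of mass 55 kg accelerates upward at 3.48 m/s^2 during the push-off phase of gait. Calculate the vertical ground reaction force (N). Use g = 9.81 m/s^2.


GRF = m * (g + a)
GRF = 55 * (9.81 + 3.48)
GRF = 55 * 13.2900
GRF = 730.9500


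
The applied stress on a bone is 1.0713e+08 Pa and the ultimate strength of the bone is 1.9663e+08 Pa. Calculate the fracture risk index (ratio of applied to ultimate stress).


FRI = applied / ultimate
FRI = 1.0713e+08 / 1.9663e+08
FRI = 0.5448


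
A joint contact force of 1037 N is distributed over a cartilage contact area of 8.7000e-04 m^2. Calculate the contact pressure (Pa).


P = F / A
P = 1037 / 8.7000e-04
P = 1.1920e+06


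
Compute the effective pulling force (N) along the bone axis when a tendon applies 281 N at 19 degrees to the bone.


F_eff = F_tendon * cos(theta)
theta = 19 deg = 0.3316 rad
cos(theta) = 0.9455
F_eff = 281 * 0.9455
F_eff = 265.6907


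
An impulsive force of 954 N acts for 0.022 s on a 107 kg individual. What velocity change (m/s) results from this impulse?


J = F * dt = 954 * 0.022 = 20.9880 N*s
delta_v = J / m
delta_v = 20.9880 / 107
delta_v = 0.1961


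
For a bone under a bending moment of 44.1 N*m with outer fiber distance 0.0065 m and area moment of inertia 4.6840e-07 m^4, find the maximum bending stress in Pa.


sigma = M * c / I
sigma = 44.1 * 0.0065 / 4.6840e-07
M * c = 0.2867
sigma = 611976.9428


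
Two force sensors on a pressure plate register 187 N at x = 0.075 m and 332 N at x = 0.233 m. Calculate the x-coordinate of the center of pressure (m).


COP_x = (F1*x1 + F2*x2) / (F1 + F2)
COP_x = (187*0.075 + 332*0.233) / (187 + 332)
Numerator = 91.3810
Denominator = 519
COP_x = 0.1761


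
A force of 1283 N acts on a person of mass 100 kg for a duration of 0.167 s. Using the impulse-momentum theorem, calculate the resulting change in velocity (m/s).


J = F * dt = 1283 * 0.167 = 214.2610 N*s
delta_v = J / m
delta_v = 214.2610 / 100
delta_v = 2.1426


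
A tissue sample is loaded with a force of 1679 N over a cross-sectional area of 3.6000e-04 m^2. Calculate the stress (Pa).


stress = F / A
stress = 1679 / 3.6000e-04
stress = 4.6639e+06


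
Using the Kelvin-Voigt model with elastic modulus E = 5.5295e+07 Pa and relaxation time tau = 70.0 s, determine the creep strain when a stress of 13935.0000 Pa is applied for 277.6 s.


epsilon(t) = (sigma/E) * (1 - exp(-t/tau))
sigma/E = 13935.0000 / 5.5295e+07 = 2.5201e-04
exp(-t/tau) = exp(-277.6 / 70.0) = 0.0190
epsilon = 2.5201e-04 * (1 - 0.0190)
epsilon = 2.4724e-04


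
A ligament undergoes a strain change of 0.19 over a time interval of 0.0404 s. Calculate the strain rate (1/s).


strain_rate = delta_strain / delta_t
strain_rate = 0.19 / 0.0404
strain_rate = 4.7030


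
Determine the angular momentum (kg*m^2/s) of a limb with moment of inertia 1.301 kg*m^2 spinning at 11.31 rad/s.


L = I * omega
L = 1.301 * 11.31
L = 14.7143


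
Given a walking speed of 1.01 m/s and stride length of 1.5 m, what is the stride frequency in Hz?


f = v / stride_length
f = 1.01 / 1.5
f = 0.6733


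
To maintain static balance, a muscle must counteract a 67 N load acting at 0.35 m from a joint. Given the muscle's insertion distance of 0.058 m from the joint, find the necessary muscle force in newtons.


F_muscle = W * d_load / d_muscle
F_muscle = 67 * 0.35 / 0.058
Numerator = 23.4500
F_muscle = 404.3103


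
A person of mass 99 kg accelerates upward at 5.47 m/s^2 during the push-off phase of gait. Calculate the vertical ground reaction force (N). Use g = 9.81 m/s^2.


GRF = m * (g + a)
GRF = 99 * (9.81 + 5.47)
GRF = 99 * 15.2800
GRF = 1512.7200


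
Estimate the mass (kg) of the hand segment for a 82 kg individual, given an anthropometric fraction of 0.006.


m_segment = body_mass * fraction
m_segment = 82 * 0.006
m_segment = 0.4920


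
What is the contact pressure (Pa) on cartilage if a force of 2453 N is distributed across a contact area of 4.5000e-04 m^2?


P = F / A
P = 2453 / 4.5000e-04
P = 5.4511e+06


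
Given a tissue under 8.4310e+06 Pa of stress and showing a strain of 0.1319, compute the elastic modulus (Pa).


E = stress / strain
E = 8.4310e+06 / 0.1319
E = 6.3920e+07


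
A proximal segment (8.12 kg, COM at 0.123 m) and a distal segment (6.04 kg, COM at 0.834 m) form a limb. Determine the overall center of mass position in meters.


COM = (m1*x1 + m2*x2) / (m1 + m2)
COM = (8.12*0.123 + 6.04*0.834) / (8.12 + 6.04)
Numerator = 6.0361
Denominator = 14.1600
COM = 0.4263


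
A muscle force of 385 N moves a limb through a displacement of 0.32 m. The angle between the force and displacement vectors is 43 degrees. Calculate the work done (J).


W = F * d * cos(theta)
theta = 43 deg = 0.7505 rad
cos(theta) = 0.7314
W = 385 * 0.32 * 0.7314
W = 90.1028


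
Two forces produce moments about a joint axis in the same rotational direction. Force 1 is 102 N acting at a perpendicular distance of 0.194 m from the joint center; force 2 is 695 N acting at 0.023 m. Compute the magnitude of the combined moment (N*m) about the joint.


M = F1 * d1 + F2 * d2
M = 102 * 0.194 + 695 * 0.023
M = 19.7880 + 15.9850
M = 35.7730


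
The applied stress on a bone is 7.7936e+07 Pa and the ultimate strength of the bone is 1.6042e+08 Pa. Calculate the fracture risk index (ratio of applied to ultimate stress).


FRI = applied / ultimate
FRI = 7.7936e+07 / 1.6042e+08
FRI = 0.4858


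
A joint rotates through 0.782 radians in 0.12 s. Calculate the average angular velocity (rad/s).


omega = delta_theta / delta_t
omega = 0.782 / 0.12
omega = 6.5167


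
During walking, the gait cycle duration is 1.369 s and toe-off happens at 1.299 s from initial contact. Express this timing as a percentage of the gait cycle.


pct = (event_time / cycle_time) * 100
pct = (1.299 / 1.369) * 100
ratio = 0.9489
pct = 94.8868


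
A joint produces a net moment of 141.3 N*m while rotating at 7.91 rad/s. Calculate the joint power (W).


P = M * omega
P = 141.3 * 7.91
P = 1117.6830


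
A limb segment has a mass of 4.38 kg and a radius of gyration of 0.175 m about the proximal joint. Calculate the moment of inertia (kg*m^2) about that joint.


I = m * k^2
I = 4.38 * 0.175^2
k^2 = 0.0306
I = 0.1341


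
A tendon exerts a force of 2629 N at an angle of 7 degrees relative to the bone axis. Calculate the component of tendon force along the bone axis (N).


F_eff = F_tendon * cos(theta)
theta = 7 deg = 0.1222 rad
cos(theta) = 0.9925
F_eff = 2629 * 0.9925
F_eff = 2609.4038


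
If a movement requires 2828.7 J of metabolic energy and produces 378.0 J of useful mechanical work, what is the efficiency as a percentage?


eta = (W_mech / E_meta) * 100
eta = (378.0 / 2828.7) * 100
ratio = 0.1336
eta = 13.3630


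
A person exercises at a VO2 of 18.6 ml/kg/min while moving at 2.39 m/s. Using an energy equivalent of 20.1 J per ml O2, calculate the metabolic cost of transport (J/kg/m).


Power per kg = VO2 * 20.1 / 60
Power per kg = 18.6 * 20.1 / 60 = 6.2310 W/kg
Cost = power_per_kg / speed
Cost = 6.2310 / 2.39
Cost = 2.6071
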